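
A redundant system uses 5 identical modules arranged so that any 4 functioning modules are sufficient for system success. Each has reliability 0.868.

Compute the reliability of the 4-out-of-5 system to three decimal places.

R = Σ_{i=4}^{5} C(5,i) p^i (1−p)^{5−i} with p = 0.868
C(5,4)·0.868^4·0.132^1 = 0.37465
C(5,5)·0.868^5·0.132^0 = 0.49272
Sum = 0.867

0.867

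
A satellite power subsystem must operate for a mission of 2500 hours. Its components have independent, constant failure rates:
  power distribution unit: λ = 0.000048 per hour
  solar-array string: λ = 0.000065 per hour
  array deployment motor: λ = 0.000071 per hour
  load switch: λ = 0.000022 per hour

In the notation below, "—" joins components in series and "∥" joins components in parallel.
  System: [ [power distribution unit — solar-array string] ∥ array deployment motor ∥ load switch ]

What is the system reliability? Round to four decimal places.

R(power distribution unit) = exp(−0.000048 × 2500) = 0.886920
R(solar-array string) = exp(−0.000065 × 2500) = 0.850016
R(array deployment motor) = exp(−0.000071 × 2500) = 0.837361
R(load switch) = exp(−0.000022 × 2500) = 0.946485
Series (power distribution unit and solar-array string): 0.886920 × 0.850016 = 0.753896
Parallel ([0.753896], array deployment motor, and load switch): 1 − (1 − 0.753896)(1 − 0.837361)(1 − 0.946485) = 0.9979

0.9979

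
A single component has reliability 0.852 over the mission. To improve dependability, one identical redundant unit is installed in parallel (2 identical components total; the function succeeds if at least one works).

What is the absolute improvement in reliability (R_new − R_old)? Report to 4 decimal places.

0.1261

R_before = 0.852
R_after = 1 − (1 − 0.852)^2 = 0.9781
ΔR = 0.9781 − 0.852 = 0.1261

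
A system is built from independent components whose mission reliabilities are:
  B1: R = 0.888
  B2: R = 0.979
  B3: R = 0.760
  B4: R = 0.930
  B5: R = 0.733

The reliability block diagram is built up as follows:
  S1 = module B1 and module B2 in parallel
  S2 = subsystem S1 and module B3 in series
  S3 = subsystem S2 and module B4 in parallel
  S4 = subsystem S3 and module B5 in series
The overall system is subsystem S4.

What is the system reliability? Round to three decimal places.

Parallel (B1 and B2): 1 − (1 − 0.88800)(1 − 0.97900) = 0.99765
Series ([0.99765] and B3): 0.99765 × 0.76000 = 0.75821
Parallel ([0.75821] and B4): 1 − (1 − 0.75821)(1 − 0.93000) = 0.98307
Series ([0.98307] and B5): 0.98307 × 0.73300 = 0.721

0.721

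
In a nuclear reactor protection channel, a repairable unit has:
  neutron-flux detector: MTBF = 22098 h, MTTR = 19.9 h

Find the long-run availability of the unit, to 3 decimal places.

0.999

A(neutron-flux detector) = MTBF/(MTBF+MTTR) = 22098/(22098+19.9) = 0.999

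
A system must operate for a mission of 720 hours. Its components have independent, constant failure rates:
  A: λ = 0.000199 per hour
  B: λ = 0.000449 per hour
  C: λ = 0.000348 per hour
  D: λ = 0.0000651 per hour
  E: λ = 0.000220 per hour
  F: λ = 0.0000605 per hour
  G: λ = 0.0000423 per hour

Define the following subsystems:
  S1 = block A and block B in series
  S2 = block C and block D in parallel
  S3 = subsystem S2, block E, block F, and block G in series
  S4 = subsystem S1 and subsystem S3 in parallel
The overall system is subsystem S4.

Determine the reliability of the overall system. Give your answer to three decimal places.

0.920

R(A) = exp(−0.000199 × 720) = 0.86651
R(B) = exp(−0.000449 × 720) = 0.72377
R(C) = exp(−0.000348 × 720) = 0.77836
R(D) = exp(−0.0000651 × 720) = 0.95421
R(E) = exp(−0.000220 × 720) = 0.85351
R(F) = exp(−0.0000605 × 720) = 0.95738
R(G) = exp(−0.0000423 × 720) = 0.97000
Series (A and B): 0.86651 × 0.72377 = 0.62715
Parallel (C and D): 1 − (1 − 0.77836)(1 − 0.95421) = 0.98985
Series ([0.98985], E, F, and G): 0.98985 × 0.85351 × 0.95738 × 0.97000 = 0.78457
Parallel ([0.62715] and [0.78457]): 1 − (1 − 0.62715)(1 − 0.78457) = 0.920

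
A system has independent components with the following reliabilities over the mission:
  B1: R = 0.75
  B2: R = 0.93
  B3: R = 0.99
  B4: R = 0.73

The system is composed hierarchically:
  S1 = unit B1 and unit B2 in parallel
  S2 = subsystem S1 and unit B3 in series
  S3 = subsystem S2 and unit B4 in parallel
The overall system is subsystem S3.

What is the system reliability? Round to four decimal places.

Parallel (B1 and B2): 1 − (1 − 0.750000)(1 − 0.930000) = 0.982500
Series ([0.982500] and B3): 0.982500 × 0.990000 = 0.972675
Parallel ([0.972675] and B4): 1 − (1 − 0.972675)(1 − 0.730000) = 0.9926

0.9926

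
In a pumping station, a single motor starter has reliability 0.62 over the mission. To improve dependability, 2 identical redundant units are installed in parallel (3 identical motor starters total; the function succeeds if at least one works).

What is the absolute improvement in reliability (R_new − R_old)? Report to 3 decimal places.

0.325

R_before = 0.62
R_after = 1 − (1 − 0.62)^3 = 0.945
ΔR = 0.945 − 0.62 = 0.325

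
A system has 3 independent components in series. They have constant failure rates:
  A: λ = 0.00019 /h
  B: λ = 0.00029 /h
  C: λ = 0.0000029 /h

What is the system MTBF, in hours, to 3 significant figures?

2070

Series of exponential components: λ_sys = Σ λ_i
λ_sys = 0.00019 + 0.00029 + 0.0000029 = 4.8290e-04 /h
MTBF = 1 / λ_sys = 2070 h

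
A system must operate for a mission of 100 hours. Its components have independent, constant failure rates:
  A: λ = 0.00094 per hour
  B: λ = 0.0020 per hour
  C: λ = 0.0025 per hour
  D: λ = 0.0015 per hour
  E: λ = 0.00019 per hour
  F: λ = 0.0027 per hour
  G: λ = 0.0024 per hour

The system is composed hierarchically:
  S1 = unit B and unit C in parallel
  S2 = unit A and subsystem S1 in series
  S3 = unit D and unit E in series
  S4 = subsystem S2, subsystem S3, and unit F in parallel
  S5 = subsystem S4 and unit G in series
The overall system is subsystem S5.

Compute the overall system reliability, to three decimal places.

R(A) = exp(−0.00094 × 100) = 0.91028
R(B) = exp(−0.0020 × 100) = 0.81873
R(C) = exp(−0.0025 × 100) = 0.77880
R(D) = exp(−0.0015 × 100) = 0.86071
R(E) = exp(−0.00019 × 100) = 0.98118
R(F) = exp(−0.0027 × 100) = 0.76338
R(G) = exp(−0.0024 × 100) = 0.78663
Parallel (B and C): 1 − (1 − 0.81873)(1 − 0.77880) = 0.95990
Series (A and [0.95990]): 0.91028 × 0.95990 = 0.87378
Series (D and E): 0.86071 × 0.98118 = 0.84451
Parallel ([0.87378], [0.84451], and F): 1 − (1 − 0.87378)(1 − 0.84451)(1 − 0.76338) = 0.99536
Series ([0.99536] and G): 0.99536 × 0.78663 = 0.783

0.783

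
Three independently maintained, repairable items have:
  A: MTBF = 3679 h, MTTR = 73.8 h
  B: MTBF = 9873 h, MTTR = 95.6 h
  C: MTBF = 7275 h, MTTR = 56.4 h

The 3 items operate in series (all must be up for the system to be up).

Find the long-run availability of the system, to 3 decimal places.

0.963

A(A) = MTBF/(MTBF+MTTR) = 3679/(3679+73.8) = 0.980335
A(B) = MTBF/(MTBF+MTTR) = 9873/(9873+95.6) = 0.990410
A(C) = MTBF/(MTBF+MTTR) = 7275/(7275+56.4) = 0.992307
Series availability: 0.980335 × 0.990410 × 0.992307 = 0.963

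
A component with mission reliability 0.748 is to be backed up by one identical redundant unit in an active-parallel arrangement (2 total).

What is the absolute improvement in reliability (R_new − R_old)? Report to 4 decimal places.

0.1885

R_before = 0.748
R_after = 1 − (1 − 0.748)^2 = 0.9365
ΔR = 0.9365 − 0.748 = 0.1885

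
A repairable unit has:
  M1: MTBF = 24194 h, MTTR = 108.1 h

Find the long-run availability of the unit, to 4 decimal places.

0.9956

A(M1) = MTBF/(MTBF+MTTR) = 24194/(24194+108.1) = 0.9956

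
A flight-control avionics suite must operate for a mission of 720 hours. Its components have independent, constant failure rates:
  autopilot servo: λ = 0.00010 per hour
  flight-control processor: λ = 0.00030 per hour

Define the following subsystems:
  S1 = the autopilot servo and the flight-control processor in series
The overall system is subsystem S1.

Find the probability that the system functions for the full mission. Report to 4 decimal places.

R(autopilot servo) = exp(−0.00010 × 720) = 0.930531
R(flight-control processor) = exp(−0.00030 × 720) = 0.805735
Series (autopilot servo and flight-control processor): 0.930531 × 0.805735 = 0.7498

0.7498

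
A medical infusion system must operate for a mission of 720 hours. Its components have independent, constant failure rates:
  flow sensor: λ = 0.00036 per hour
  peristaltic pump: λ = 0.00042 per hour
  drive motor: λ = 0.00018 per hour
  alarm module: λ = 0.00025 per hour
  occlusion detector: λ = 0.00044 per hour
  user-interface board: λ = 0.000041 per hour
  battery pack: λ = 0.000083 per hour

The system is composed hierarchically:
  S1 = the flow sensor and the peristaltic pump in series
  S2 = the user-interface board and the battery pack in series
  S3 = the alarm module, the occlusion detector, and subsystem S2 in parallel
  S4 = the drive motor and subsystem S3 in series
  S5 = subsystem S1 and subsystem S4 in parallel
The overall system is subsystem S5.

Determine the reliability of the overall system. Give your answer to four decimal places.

R(flow sensor) = exp(−0.00036 × 720) = 0.771669
R(peristaltic pump) = exp(−0.00042 × 720) = 0.739042
R(drive motor) = exp(−0.00018 × 720) = 0.878447
R(alarm module) = exp(−0.00025 × 720) = 0.835270
R(occlusion detector) = exp(−0.00044 × 720) = 0.728476
R(user-interface board) = exp(−0.000041 × 720) = 0.970911
R(battery pack) = exp(−0.000083 × 720) = 0.941991
Series (flow sensor and peristaltic pump): 0.771669 × 0.739042 = 0.570296
Series (user-interface board and battery pack): 0.970911 × 0.941991 = 0.914589
Parallel (alarm module, occlusion detector, and [0.914589]): 1 − (1 − 0.835270)(1 − 0.728476)(1 − 0.914589) = 0.996180
Series (drive motor and [0.996180]): 0.878447 × 0.996180 = 0.875091
Parallel ([0.570296] and [0.875091]): 1 − (1 − 0.570296)(1 − 0.875091) = 0.9463

0.9463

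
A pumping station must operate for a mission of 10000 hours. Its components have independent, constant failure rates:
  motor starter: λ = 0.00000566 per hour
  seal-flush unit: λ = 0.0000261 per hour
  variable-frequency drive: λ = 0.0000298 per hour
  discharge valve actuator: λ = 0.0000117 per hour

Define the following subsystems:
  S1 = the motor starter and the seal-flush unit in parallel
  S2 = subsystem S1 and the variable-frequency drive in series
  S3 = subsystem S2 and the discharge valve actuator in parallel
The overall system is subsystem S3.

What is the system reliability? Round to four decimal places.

R(motor starter) = exp(−0.00000566 × 10000) = 0.944972
R(seal-flush unit) = exp(−0.0000261 × 10000) = 0.770281
R(variable-frequency drive) = exp(−0.0000298 × 10000) = 0.742301
R(discharge valve actuator) = exp(−0.0000117 × 10000) = 0.889585
Parallel (motor starter and seal-flush unit): 1 − (1 − 0.944972)(1 − 0.770281) = 0.987359
Series ([0.987359] and variable-frequency drive): 0.987359 × 0.742301 = 0.732918
Parallel ([0.732918] and discharge valve actuator): 1 − (1 − 0.732918)(1 − 0.889585) = 0.9705

0.9705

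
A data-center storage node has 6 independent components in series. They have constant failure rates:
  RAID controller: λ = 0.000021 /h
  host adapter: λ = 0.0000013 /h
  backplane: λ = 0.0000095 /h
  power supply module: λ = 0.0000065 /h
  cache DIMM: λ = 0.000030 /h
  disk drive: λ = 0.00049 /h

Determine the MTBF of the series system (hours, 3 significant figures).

Series of exponential components: λ_sys = Σ λ_i
λ_sys = 0.000021 + 0.0000013 + 0.0000095 + 0.0000065 + 0.000030 + 0.00049 = 5.5830e-04 /h
MTBF = 1 / λ_sys = 1790 h

1790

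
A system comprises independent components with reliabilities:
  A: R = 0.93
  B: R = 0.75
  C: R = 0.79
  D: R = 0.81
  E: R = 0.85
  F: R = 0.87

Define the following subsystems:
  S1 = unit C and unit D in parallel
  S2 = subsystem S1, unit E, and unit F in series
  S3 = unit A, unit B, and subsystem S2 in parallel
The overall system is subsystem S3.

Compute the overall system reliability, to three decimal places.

0.995

Parallel (C and D): 1 − (1 − 0.79000)(1 − 0.81000) = 0.96010
Series ([0.96010], E, and F): 0.96010 × 0.85000 × 0.87000 = 0.70999
Parallel (A, B, and [0.70999]): 1 − (1 − 0.93000)(1 − 0.75000)(1 − 0.70999) = 0.995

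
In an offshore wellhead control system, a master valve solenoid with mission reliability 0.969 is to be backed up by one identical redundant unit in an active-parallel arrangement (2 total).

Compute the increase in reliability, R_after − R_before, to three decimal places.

0.030

R_before = 0.969
R_after = 1 − (1 − 0.969)^2 = 0.999
ΔR = 0.999 − 0.969 = 0.030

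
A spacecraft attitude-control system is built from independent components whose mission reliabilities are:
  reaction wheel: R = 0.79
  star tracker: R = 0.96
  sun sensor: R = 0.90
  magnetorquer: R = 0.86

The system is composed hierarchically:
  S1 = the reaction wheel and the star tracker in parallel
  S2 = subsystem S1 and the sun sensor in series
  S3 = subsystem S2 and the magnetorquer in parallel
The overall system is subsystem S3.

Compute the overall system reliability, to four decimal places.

0.9849

Parallel (reaction wheel and star tracker): 1 − (1 − 0.790000)(1 − 0.960000) = 0.991600
Series ([0.991600] and sun sensor): 0.991600 × 0.900000 = 0.892440
Parallel ([0.892440] and magnetorquer): 1 − (1 − 0.892440)(1 − 0.860000) = 0.9849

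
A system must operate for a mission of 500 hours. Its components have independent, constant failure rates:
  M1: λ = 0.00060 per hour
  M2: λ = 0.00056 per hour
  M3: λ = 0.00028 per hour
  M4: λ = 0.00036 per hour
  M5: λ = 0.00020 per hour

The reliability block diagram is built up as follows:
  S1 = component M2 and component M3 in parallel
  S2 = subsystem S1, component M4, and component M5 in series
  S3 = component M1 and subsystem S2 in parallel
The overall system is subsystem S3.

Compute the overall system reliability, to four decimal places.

R(M1) = exp(−0.00060 × 500) = 0.740818
R(M2) = exp(−0.00056 × 500) = 0.755784
R(M3) = exp(−0.00028 × 500) = 0.869358
R(M4) = exp(−0.00036 × 500) = 0.835270
R(M5) = exp(−0.00020 × 500) = 0.904837
Parallel (M2 and M3): 1 − (1 − 0.755784)(1 − 0.869358) = 0.968095
Series ([0.968095], M4, and M5): 0.968095 × 0.835270 × 0.904837 = 0.731670
Parallel (M1 and [0.731670]): 1 − (1 − 0.740818)(1 − 0.731670) = 0.9305

0.9305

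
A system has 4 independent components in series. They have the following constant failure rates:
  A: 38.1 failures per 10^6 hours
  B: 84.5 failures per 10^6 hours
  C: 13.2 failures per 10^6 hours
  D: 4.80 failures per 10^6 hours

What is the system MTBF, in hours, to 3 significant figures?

Series of exponential components: λ_sys = Σ λ_i
λ_sys = 0.0000381 + 0.0000845 + 0.0000132 + 0.00000480 = 1.4060e-04 /h
MTBF = 1 / λ_sys = 7110 h

7110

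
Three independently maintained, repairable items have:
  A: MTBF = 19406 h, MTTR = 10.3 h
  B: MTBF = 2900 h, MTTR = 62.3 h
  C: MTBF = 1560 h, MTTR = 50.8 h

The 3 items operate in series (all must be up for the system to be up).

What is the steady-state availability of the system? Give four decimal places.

0.9476

A(A) = MTBF/(MTBF+MTTR) = 19406/(19406+10.3) = 0.999470
A(B) = MTBF/(MTBF+MTTR) = 2900/(2900+62.3) = 0.978969
A(C) = MTBF/(MTBF+MTTR) = 1560/(1560+50.8) = 0.968463
Series availability: 0.999470 × 0.978969 × 0.968463 = 0.9476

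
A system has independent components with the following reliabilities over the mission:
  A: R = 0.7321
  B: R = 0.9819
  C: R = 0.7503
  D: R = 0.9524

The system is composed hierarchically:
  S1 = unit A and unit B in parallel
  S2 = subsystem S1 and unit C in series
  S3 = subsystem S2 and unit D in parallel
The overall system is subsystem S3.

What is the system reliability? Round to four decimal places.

0.9879

Parallel (A and B): 1 − (1 − 0.732100)(1 − 0.981900) = 0.995151
Series ([0.995151] and C): 0.995151 × 0.750300 = 0.746662
Parallel ([0.746662] and D): 1 − (1 − 0.746662)(1 − 0.952400) = 0.9879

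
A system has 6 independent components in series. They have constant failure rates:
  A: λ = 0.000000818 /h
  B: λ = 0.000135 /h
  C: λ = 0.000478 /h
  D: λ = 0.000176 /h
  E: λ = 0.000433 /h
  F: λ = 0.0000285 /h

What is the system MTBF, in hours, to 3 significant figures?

799

Series of exponential components: λ_sys = Σ λ_i
λ_sys = 0.000000818 + 0.000135 + 0.000478 + 0.000176 + 0.000433 + 0.0000285 = 1.2513e-03 /h
MTBF = 1 / λ_sys = 799 h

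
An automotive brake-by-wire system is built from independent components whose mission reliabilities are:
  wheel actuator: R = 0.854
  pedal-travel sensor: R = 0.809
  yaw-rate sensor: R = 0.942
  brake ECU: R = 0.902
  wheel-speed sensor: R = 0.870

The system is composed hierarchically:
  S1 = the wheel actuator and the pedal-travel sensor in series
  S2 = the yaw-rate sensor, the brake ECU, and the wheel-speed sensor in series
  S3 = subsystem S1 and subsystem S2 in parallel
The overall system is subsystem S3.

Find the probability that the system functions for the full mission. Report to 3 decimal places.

0.919

Series (wheel actuator and pedal-travel sensor): 0.85400 × 0.80900 = 0.69089
Series (yaw-rate sensor, brake ECU, and wheel-speed sensor): 0.94200 × 0.90200 × 0.87000 = 0.73923
Parallel ([0.69089] and [0.73923]): 1 − (1 − 0.69089)(1 − 0.73923) = 0.919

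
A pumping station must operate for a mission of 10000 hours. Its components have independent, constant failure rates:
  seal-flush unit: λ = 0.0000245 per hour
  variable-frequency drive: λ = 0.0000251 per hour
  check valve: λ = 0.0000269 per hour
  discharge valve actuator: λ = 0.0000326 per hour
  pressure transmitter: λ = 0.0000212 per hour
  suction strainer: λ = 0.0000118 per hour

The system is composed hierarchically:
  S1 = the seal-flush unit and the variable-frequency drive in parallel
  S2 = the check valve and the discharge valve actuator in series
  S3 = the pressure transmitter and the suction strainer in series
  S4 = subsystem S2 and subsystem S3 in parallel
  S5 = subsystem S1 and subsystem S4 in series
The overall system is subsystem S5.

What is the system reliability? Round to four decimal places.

R(seal-flush unit) = exp(−0.0000245 × 10000) = 0.782705
R(variable-frequency drive) = exp(−0.0000251 × 10000) = 0.778022
R(check valve) = exp(−0.0000269 × 10000) = 0.764143
R(discharge valve actuator) = exp(−0.0000326 × 10000) = 0.721805
R(pressure transmitter) = exp(−0.0000212 × 10000) = 0.808965
R(suction strainer) = exp(−0.0000118 × 10000) = 0.888696
Parallel (seal-flush unit and variable-frequency drive): 1 − (1 − 0.782705)(1 − 0.778022) = 0.951765
Series (check valve and discharge valve actuator): 0.764143 × 0.721805 = 0.551562
Series (pressure transmitter and suction strainer): 0.808965 × 0.888696 = 0.718924
Parallel ([0.551562] and [0.718924]): 1 − (1 − 0.551562)(1 − 0.718924) = 0.873955
Series ([0.951765] and [0.873955]): 0.951765 × 0.873955 = 0.8318

0.8318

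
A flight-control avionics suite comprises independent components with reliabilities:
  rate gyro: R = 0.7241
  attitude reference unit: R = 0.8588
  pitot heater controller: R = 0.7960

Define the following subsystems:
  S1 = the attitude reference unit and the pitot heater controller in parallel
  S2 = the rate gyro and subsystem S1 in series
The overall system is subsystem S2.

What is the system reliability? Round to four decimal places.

Parallel (attitude reference unit and pitot heater controller): 1 − (1 − 0.858800)(1 − 0.796000) = 0.971195
Series (rate gyro and [0.971195]): 0.724100 × 0.971195 = 0.7032

0.7032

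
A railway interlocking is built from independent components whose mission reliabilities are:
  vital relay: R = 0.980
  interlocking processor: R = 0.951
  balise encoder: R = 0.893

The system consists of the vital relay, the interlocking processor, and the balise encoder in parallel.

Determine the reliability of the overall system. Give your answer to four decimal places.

0.9999

Parallel (vital relay, interlocking processor, and balise encoder): 1 − (1 − 0.980000)(1 − 0.951000)(1 − 0.893000) = 0.9999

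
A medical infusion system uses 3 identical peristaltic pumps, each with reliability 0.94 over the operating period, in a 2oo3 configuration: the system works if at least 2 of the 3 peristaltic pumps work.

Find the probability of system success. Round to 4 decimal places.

R = Σ_{i=2}^{3} C(3,i) p^i (1−p)^{3−i} with p = 0.94
C(3,2)·0.94^2·0.06^1 = 0.159048
C(3,3)·0.94^3·0.06^0 = 0.830584
Sum = 0.9896

0.9896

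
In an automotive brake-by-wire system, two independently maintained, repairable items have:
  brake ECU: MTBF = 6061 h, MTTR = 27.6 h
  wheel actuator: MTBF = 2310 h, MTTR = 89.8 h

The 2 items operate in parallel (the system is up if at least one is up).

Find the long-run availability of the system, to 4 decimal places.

0.9998

A(brake ECU) = MTBF/(MTBF+MTTR) = 6061/(6061+27.6) = 0.995467
A(wheel actuator) = MTBF/(MTBF+MTTR) = 2310/(2310+89.8) = 0.962580
Parallel availability: 1 − (1 − 0.995467)(1 − 0.962580) = 0.9998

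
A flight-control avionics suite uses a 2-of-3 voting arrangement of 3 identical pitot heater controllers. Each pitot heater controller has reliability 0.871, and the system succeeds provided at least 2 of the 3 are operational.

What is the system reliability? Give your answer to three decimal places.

R = Σ_{i=2}^{3} C(3,i) p^i (1−p)^{3−i} with p = 0.871
C(3,2)·0.871^2·0.129^1 = 0.29359
C(3,3)·0.871^3·0.129^0 = 0.66078
Sum = 0.954

0.954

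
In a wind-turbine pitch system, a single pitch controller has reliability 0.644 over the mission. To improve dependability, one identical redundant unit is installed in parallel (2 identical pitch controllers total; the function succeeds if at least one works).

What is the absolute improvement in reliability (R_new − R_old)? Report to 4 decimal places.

R_before = 0.644
R_after = 1 − (1 − 0.644)^2 = 0.8733
ΔR = 0.8733 − 0.644 = 0.2293

0.2293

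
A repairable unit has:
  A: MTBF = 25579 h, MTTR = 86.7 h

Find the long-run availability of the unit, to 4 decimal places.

0.9966

A(A) = MTBF/(MTBF+MTTR) = 25579/(25579+86.7) = 0.9966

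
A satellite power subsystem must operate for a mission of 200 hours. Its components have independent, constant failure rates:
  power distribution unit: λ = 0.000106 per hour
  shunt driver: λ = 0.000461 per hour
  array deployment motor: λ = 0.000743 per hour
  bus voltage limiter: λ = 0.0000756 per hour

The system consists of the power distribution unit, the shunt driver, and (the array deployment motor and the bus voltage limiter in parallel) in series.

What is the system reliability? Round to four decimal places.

R(power distribution unit) = exp(−0.000106 × 200) = 0.979023
R(shunt driver) = exp(−0.000461 × 200) = 0.911923
R(array deployment motor) = exp(−0.000743 × 200) = 0.861914
R(bus voltage limiter) = exp(−0.0000756 × 200) = 0.984994
Parallel (array deployment motor and bus voltage limiter): 1 − (1 − 0.861914)(1 − 0.984994) = 0.997928
Series (power distribution unit, shunt driver, and [0.997928]): 0.979023 × 0.911923 × 0.997928 = 0.8909

0.8909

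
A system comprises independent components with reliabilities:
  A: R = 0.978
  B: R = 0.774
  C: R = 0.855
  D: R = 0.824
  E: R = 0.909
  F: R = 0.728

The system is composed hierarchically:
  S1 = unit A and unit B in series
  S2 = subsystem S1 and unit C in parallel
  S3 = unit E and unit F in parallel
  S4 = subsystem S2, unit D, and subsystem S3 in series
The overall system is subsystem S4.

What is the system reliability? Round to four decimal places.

Series (A and B): 0.978000 × 0.774000 = 0.756972
Parallel ([0.756972] and C): 1 − (1 − 0.756972)(1 − 0.855000) = 0.964761
Parallel (E and F): 1 − (1 − 0.909000)(1 − 0.728000) = 0.975248
Series ([0.964761], D, and [0.975248]): 0.964761 × 0.824000 × 0.975248 = 0.7753

0.7753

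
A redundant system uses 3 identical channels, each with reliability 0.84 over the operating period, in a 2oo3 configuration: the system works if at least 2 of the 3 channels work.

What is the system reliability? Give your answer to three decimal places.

0.931

R = Σ_{i=2}^{3} C(3,i) p^i (1−p)^{3−i} with p = 0.84
C(3,2)·0.84^2·0.16^1 = 0.33869
C(3,3)·0.84^3·0.16^0 = 0.59270
Sum = 0.931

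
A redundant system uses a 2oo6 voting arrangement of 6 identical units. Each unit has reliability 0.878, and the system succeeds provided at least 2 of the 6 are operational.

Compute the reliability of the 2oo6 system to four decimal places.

R = Σ_{i=2}^{6} C(6,i) p^i (1−p)^{6−i} with p = 0.878
C(6,2)·0.878^2·0.122^4 = 0.002562
C(6,3)·0.878^3·0.122^3 = 0.024581
C(6,4)·0.878^4·0.122^2 = 0.132675
C(6,5)·0.878^5·0.122^1 = 0.381930
C(6,6)·0.878^6·0.122^0 = 0.458107
Sum = 0.9999

0.9999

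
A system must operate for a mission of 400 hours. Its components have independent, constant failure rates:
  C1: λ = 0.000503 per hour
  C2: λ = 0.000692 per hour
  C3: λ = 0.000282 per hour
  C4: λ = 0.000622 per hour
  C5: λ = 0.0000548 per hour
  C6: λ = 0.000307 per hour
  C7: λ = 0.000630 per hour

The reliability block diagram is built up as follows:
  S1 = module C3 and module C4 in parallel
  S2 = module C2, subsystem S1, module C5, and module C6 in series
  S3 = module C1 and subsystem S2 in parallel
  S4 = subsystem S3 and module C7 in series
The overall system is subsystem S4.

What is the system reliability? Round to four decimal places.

0.7263

R(C1) = exp(−0.000503 × 400) = 0.817749
R(C2) = exp(−0.000692 × 400) = 0.758206
R(C3) = exp(−0.000282 × 400) = 0.893329
R(C4) = exp(−0.000622 × 400) = 0.779736
R(C5) = exp(−0.0000548 × 400) = 0.978318
R(C6) = exp(−0.000307 × 400) = 0.884441
R(C7) = exp(−0.000630 × 400) = 0.777245
Parallel (C3 and C4): 1 − (1 − 0.893329)(1 − 0.779736) = 0.976504
Series (C2, [0.976504], C5, and C6): 0.758206 × 0.976504 × 0.978318 × 0.884441 = 0.640634
Parallel (C1 and [0.640634]): 1 − (1 − 0.817749)(1 − 0.640634) = 0.934505
Series ([0.934505] and C7): 0.934505 × 0.777245 = 0.7263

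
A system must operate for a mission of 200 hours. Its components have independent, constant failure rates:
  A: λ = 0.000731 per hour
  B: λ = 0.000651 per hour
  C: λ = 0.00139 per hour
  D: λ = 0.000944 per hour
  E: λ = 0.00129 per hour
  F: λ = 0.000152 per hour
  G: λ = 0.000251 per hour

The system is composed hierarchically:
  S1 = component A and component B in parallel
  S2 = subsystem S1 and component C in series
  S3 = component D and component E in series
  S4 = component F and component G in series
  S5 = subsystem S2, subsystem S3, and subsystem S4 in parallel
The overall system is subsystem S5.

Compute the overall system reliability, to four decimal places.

R(A) = exp(−0.000731 × 200) = 0.863985
R(B) = exp(−0.000651 × 200) = 0.877920
R(C) = exp(−0.00139 × 200) = 0.757297
R(D) = exp(−0.000944 × 200) = 0.827952
R(E) = exp(−0.00129 × 200) = 0.772595
R(F) = exp(−0.000152 × 200) = 0.970057
R(G) = exp(−0.000251 × 200) = 0.951039
Parallel (A and B): 1 − (1 − 0.863985)(1 − 0.877920) = 0.983395
Series ([0.983395] and C): 0.983395 × 0.757297 = 0.744722
Series (D and E): 0.827952 × 0.772595 = 0.639672
Series (F and G): 0.970057 × 0.951039 = 0.922562
Parallel ([0.744722], [0.639672], and [0.922562]): 1 − (1 − 0.744722)(1 − 0.639672)(1 − 0.922562) = 0.9929

0.9929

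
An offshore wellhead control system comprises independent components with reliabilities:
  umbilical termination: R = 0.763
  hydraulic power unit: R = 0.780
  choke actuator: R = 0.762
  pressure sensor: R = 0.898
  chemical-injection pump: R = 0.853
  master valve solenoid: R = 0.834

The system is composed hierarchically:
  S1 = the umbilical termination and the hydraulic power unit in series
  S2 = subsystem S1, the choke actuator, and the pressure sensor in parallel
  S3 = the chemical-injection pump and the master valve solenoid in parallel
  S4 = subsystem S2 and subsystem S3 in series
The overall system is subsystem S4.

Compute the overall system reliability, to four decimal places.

Series (umbilical termination and hydraulic power unit): 0.763000 × 0.780000 = 0.595140
Parallel ([0.595140], choke actuator, and pressure sensor): 1 − (1 − 0.595140)(1 − 0.762000)(1 − 0.898000) = 0.990172
Parallel (chemical-injection pump and master valve solenoid): 1 − (1 − 0.853000)(1 − 0.834000) = 0.975598
Series ([0.990172] and [0.975598]): 0.990172 × 0.975598 = 0.9660

0.9660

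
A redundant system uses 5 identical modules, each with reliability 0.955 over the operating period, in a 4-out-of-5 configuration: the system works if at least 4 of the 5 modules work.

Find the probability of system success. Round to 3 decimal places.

R = Σ_{i=4}^{5} C(5,i) p^i (1−p)^{5−i} with p = 0.955
C(5,4)·0.955^4·0.045^1 = 0.18715
C(5,5)·0.955^5·0.045^0 = 0.79436
Sum = 0.982

0.982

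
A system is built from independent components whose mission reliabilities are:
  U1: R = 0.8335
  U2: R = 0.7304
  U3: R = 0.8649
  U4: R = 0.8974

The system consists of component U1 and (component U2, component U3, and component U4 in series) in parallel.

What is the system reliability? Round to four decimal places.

Series (U2, U3, and U4): 0.730400 × 0.864900 × 0.897400 = 0.566908
Parallel (U1 and [0.566908]): 1 − (1 − 0.833500)(1 − 0.566908) = 0.9279

0.9279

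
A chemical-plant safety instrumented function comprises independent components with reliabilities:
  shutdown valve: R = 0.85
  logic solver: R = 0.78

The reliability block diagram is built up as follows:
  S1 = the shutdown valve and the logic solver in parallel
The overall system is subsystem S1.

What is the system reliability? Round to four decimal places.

0.9670

Parallel (shutdown valve and logic solver): 1 − (1 − 0.850000)(1 − 0.780000) = 0.9670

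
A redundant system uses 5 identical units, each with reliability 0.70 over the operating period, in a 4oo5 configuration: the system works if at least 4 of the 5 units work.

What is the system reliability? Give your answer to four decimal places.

0.5282

R = Σ_{i=4}^{5} C(5,i) p^i (1−p)^{5−i} with p = 0.70
C(5,4)·0.70^4·0.30^1 = 0.360150
C(5,5)·0.70^5·0.30^0 = 0.168070
Sum = 0.5282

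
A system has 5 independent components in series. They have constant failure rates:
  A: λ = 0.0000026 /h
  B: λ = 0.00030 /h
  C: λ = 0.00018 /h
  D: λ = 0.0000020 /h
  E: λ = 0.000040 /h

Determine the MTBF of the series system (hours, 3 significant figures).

Series of exponential components: λ_sys = Σ λ_i
λ_sys = 0.0000026 + 0.00030 + 0.00018 + 0.0000020 + 0.000040 = 5.2460e-04 /h
MTBF = 1 / λ_sys = 1910 h

1910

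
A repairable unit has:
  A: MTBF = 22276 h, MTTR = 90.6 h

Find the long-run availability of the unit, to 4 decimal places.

0.9959

A(A) = MTBF/(MTBF+MTTR) = 22276/(22276+90.6) = 0.9959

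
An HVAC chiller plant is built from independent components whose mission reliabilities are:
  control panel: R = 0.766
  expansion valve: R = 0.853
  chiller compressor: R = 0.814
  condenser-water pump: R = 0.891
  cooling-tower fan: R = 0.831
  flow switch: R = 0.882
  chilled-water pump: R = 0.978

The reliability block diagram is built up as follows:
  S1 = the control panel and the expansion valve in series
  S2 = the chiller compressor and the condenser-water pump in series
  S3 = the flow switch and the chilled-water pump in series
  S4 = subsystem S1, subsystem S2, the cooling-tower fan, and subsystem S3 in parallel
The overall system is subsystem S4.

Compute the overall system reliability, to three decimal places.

Series (control panel and expansion valve): 0.76600 × 0.85300 = 0.65340
Series (chiller compressor and condenser-water pump): 0.81400 × 0.89100 = 0.72527
Series (flow switch and chilled-water pump): 0.88200 × 0.97800 = 0.86260
Parallel ([0.65340], [0.72527], cooling-tower fan, and [0.86260]): 1 − (1 − 0.65340)(1 − 0.72527)(1 − 0.83100)(1 − 0.86260) = 0.998

0.998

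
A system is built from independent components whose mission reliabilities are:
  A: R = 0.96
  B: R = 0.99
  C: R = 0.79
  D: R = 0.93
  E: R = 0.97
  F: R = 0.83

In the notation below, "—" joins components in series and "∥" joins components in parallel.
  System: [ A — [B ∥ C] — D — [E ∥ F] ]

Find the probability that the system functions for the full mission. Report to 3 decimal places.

0.886

Parallel (B and C): 1 − (1 − 0.99000)(1 − 0.79000) = 0.99790
Parallel (E and F): 1 − (1 − 0.97000)(1 − 0.83000) = 0.99490
Series (A, [0.99790], D, and [0.99490]): 0.96000 × 0.99790 × 0.93000 × 0.99490 = 0.886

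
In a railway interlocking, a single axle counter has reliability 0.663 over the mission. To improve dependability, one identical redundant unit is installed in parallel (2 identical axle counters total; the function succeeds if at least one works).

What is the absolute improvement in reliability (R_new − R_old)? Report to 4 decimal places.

R_before = 0.663
R_after = 1 − (1 − 0.663)^2 = 0.8864
ΔR = 0.8864 − 0.663 = 0.2234

0.2234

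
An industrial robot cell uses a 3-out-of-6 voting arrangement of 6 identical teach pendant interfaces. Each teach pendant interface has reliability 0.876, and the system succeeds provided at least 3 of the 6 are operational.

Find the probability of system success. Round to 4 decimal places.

R = Σ_{i=3}^{6} C(6,i) p^i (1−p)^{6−i} with p = 0.876
C(6,3)·0.876^3·0.124^3 = 0.025633
C(6,4)·0.876^4·0.124^2 = 0.135816
C(6,5)·0.876^5·0.124^1 = 0.383790
C(6,6)·0.876^6·0.124^0 = 0.451882
Sum = 0.9971

0.9971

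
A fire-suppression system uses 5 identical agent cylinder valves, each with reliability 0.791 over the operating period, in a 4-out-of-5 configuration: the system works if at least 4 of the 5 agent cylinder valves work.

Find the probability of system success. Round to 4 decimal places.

R = Σ_{i=4}^{5} C(5,i) p^i (1−p)^{5−i} with p = 0.791
C(5,4)·0.791^4·0.209^1 = 0.409093
C(5,5)·0.791^5·0.209^0 = 0.309658
Sum = 0.7188

0.7188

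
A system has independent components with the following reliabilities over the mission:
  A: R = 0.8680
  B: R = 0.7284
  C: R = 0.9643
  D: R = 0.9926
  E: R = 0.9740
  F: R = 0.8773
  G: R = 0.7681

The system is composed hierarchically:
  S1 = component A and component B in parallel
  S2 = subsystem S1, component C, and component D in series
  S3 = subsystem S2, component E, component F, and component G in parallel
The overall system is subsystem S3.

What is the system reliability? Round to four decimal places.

Parallel (A and B): 1 − (1 − 0.868000)(1 − 0.728400) = 0.964149
Series ([0.964149], C, and D): 0.964149 × 0.964300 × 0.992600 = 0.922849
Parallel ([0.922849], E, F, and G): 1 − (1 − 0.922849)(1 − 0.974000)(1 − 0.877300)(1 − 0.768100) = 0.9999

0.9999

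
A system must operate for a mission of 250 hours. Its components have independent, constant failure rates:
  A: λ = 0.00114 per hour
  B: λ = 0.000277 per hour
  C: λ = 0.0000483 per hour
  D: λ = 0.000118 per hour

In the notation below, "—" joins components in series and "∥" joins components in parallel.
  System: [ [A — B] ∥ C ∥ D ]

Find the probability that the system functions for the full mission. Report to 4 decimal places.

0.9999

R(A) = exp(−0.00114 × 250) = 0.752014
R(B) = exp(−0.000277 × 250) = 0.933093
R(C) = exp(−0.0000483 × 250) = 0.987998
R(D) = exp(−0.000118 × 250) = 0.970931
Series (A and B): 0.752014 × 0.933093 = 0.701699
Parallel ([0.701699], C, and D): 1 − (1 − 0.701699)(1 − 0.987998)(1 − 0.970931) = 0.9999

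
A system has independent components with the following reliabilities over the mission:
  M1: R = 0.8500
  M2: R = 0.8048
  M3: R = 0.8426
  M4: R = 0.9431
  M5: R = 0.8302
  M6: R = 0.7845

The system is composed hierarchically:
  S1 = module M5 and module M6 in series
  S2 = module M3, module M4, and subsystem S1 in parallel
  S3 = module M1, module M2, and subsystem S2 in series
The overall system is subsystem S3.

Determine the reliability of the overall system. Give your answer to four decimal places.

0.6819

Series (M5 and M6): 0.830200 × 0.784500 = 0.651292
Parallel (M3, M4, and [0.651292]): 1 − (1 − 0.842600)(1 − 0.943100)(1 − 0.651292) = 0.996877
Series (M1, M2, and [0.996877]): 0.850000 × 0.804800 × 0.996877 = 0.6819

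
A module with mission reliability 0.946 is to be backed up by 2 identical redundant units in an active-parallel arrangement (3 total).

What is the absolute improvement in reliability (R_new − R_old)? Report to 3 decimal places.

R_before = 0.946
R_after = 1 − (1 − 0.946)^3 = 1.000
ΔR = 1.000 − 0.946 = 0.054

0.054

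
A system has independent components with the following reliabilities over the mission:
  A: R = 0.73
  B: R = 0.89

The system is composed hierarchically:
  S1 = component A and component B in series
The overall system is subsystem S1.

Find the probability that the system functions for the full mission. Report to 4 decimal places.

Series (A and B): 0.730000 × 0.890000 = 0.6497

0.6497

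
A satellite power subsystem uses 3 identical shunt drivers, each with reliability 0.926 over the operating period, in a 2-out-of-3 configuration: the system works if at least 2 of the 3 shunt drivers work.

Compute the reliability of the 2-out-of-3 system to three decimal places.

R = Σ_{i=2}^{3} C(3,i) p^i (1−p)^{3−i} with p = 0.926
C(3,2)·0.926^2·0.074^1 = 0.19036
C(3,3)·0.926^3·0.074^0 = 0.79402
Sum = 0.984

0.984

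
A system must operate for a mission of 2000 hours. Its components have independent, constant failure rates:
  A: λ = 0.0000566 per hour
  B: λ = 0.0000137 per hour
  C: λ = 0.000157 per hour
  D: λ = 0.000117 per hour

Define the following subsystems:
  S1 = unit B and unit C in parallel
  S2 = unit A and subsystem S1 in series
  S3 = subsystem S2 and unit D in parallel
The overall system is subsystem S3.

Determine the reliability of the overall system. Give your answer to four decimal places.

R(A) = exp(−0.0000566 × 2000) = 0.892972
R(B) = exp(−0.0000137 × 2000) = 0.972972
R(C) = exp(−0.000157 × 2000) = 0.730519
R(D) = exp(−0.000117 × 2000) = 0.791362
Parallel (B and C): 1 − (1 − 0.972972)(1 − 0.730519) = 0.992716
Series (A and [0.992716]): 0.892972 × 0.992716 = 0.886468
Parallel ([0.886468] and D): 1 − (1 − 0.886468)(1 − 0.791362) = 0.9763

0.9763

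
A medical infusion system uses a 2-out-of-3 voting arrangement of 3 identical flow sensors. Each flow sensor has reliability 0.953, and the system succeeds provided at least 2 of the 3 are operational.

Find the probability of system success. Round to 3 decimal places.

0.994

R = Σ_{i=2}^{3} C(3,i) p^i (1−p)^{3−i} with p = 0.953
C(3,2)·0.953^2·0.047^1 = 0.12806
C(3,3)·0.953^3·0.047^0 = 0.86552
Sum = 0.994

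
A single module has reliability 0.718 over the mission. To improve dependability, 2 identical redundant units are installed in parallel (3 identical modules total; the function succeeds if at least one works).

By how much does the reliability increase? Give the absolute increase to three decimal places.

R_before = 0.718
R_after = 1 − (1 − 0.718)^3 = 0.978
ΔR = 0.978 − 0.718 = 0.260

0.260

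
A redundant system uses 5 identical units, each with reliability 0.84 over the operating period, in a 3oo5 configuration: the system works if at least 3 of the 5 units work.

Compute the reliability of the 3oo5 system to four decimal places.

0.9682

R = Σ_{i=3}^{5} C(5,i) p^i (1−p)^{5−i} with p = 0.84
C(5,3)·0.84^3·0.16^2 = 0.151732
C(5,4)·0.84^4·0.16^1 = 0.398297
C(5,5)·0.84^5·0.16^0 = 0.418212
Sum = 0.9682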